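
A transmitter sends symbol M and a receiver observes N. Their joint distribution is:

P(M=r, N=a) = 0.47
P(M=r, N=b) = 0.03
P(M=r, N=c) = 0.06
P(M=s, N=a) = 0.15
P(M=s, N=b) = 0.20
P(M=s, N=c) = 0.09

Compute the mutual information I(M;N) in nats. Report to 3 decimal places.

Marginals: p(M) = (0.5600, 0.4400), p(N) = (0.6200, 0.2300, 0.1500).
I(M;N) = Σ p(x,y)·ln[p(x,y)/(p(x)p(y))].
  (r,a): 0.47·ln(1.3537) = 0.1423
  (r,b): 0.03·ln(0.2329) = -0.0437
  (r,c): 0.06·ln(0.7143) = -0.0202
  (s,a): 0.15·ln(0.5499) = -0.0897
  (s,b): 0.20·ln(1.9763) = 0.1362
  (s,c): 0.09·ln(1.3636) = 0.0279
Sum = 0.153 nats.

0.153 nats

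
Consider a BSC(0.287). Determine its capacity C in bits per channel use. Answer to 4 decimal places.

Binary symmetric channel: C = 1 − h₂(ε) where h₂ is the binary entropy function.
h₂(0.287) = −0.287·log₂0.287 − 0.713·log₂0.713 = 0.8648.
C = 1 − 0.8648 = 0.1352 bits per channel use.

0.1352 bits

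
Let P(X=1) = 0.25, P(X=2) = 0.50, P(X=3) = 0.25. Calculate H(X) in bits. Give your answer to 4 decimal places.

1.5000 bits

H(X) = −Σ p·log₂ p.
  −(0.25)·log₂(0.25) = 0.50000
  −(0.50)·log₂(0.50) = 0.50000
  −(0.25)·log₂(0.25) = 0.50000
Sum: 0.50000 + 0.50000 + 0.50000 = 1.5000 bits.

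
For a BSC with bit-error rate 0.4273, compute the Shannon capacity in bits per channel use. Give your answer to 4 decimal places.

0.0153 bits

Binary symmetric channel: C = 1 − h₂(ε) where h₂ is the binary entropy function.
h₂(0.4273) = −0.4273·log₂0.4273 − 0.5727·log₂0.5727 = 0.9847.
C = 1 − 0.9847 = 0.0153 bits per channel use.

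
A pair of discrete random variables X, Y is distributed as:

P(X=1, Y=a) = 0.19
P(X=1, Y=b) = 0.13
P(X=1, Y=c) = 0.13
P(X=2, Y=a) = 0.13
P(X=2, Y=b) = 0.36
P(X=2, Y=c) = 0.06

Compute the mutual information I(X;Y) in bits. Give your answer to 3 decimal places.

0.101 bits

Marginals: p(X) = (0.4500, 0.5500), p(Y) = (0.3200, 0.4900, 0.1900).
I(X;Y) = Σ p(x,y)·log₂[p(x,y)/(p(x)p(y))].
  (1,a): 0.19·log₂(1.3194) = 0.0760
  (1,b): 0.13·log₂(0.5896) = -0.0991
  (1,c): 0.13·log₂(1.5205) = 0.0786
  (2,a): 0.13·log₂(0.7386) = -0.0568
  (2,b): 0.36·log₂(1.3358) = 0.1504
  (2,c): 0.06·log₂(0.5742) = -0.0480
Sum = 0.101 bits.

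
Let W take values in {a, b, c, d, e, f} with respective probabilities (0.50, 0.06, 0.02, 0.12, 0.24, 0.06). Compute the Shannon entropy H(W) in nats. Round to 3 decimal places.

H(W) = −Σ p·ln p.
  −(0.50)·ln(0.50) = 0.3466
  −(0.06)·ln(0.06) = 0.1688
  −(0.02)·ln(0.02) = 0.0782
  −(0.12)·ln(0.12) = 0.2544
  −(0.24)·ln(0.24) = 0.3425
  −(0.06)·ln(0.06) = 0.1688
Sum: 0.3466 + 0.1688 + 0.0782 + 0.2544 + 0.3425 + 0.1688 = 1.359 nats.

1.359 nats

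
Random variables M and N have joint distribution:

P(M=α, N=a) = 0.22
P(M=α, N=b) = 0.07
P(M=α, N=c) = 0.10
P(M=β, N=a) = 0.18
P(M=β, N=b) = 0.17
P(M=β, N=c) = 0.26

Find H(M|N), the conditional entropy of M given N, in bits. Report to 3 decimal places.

0.913 bits

Marginals: p(M) = (0.3900, 0.6100), p(N) = (0.4000, 0.2400, 0.3600).
H(M|N) = Σ p(N) · H(M|N=·).
  N=a: p=0.4000, H(M|N=a) = 0.9928
  N=b: p=0.2400, H(M|N=b) = 0.8709
  N=c: p=0.3600, H(M|N=c) = 0.8524
Weighted sum = 0.913 bits.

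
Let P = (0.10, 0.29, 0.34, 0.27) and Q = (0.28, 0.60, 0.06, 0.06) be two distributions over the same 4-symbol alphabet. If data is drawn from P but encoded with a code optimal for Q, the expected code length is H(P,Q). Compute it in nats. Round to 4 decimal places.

H(P,Q) = −Σ p·ln q.
  −0.10·ln(0.28) = 0.12730
  −0.29·ln(0.60) = 0.14814
  −0.34·ln(0.06) = 0.95656
  −0.27·ln(0.06) = 0.75962
H(P,Q) = 1.9916 nats.

1.9916 nats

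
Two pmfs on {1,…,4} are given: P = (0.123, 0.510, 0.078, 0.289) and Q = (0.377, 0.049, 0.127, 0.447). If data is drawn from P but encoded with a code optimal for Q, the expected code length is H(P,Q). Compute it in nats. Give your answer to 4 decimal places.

2.0518 nats

H(P,Q) = −Σ p·ln q.
  −0.123·ln(0.377) = 0.11999
  −0.510·ln(0.049) = 1.53813
  −0.078·ln(0.127) = 0.16096
  −0.289·ln(0.447) = 0.23270
H(P,Q) = 2.0518 nats.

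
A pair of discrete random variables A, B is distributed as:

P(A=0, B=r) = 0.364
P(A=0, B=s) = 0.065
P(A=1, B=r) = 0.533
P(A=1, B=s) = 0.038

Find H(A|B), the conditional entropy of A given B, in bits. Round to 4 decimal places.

0.9717 bits

Marginals: p(A) = (0.4290, 0.5710), p(B) = (0.8970, 0.1030).
H(A|B) = Σ p(B) · H(A|B=·).
  B=r: p=0.8970, H(A|B=r) = 0.9742
  B=s: p=0.1030, H(A|B=s) = 0.9498
Weighted sum = 0.9717 bits.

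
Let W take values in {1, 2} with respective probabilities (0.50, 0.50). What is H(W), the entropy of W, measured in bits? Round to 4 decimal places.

H(W) = −Σ p·log₂ p.
  −(0.50)·log₂(0.50) = 0.50000
  −(0.50)·log₂(0.50) = 0.50000
Sum: 0.50000 + 0.50000 = 1.0000 bits.

1.0000 bits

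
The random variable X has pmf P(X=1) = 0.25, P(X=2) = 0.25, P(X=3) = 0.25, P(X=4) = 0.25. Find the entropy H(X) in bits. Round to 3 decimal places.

2.000 bits

H(X) = −Σ p·log₂ p.
  −(0.25)·log₂(0.25) = 0.5000
  −(0.25)·log₂(0.25) = 0.5000
  −(0.25)·log₂(0.25) = 0.5000
  −(0.25)·log₂(0.25) = 0.5000
Sum: 0.5000 + 0.5000 + 0.5000 + 0.5000 = 2.000 bits.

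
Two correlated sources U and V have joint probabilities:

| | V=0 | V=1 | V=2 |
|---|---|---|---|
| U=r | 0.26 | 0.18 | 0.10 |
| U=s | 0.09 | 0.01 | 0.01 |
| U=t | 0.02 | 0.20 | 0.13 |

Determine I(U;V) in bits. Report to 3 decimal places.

Marginals: p(U) = (0.5400, 0.1100, 0.3500), p(V) = (0.3700, 0.3900, 0.2400).
I(U;V) = Σ p(x,y)·log₂[p(x,y)/(p(x)p(y))].
  (r,0): 0.26·log₂(1.3013) = 0.0988
  (r,1): 0.18·log₂(0.8547) = -0.0408
  (r,2): 0.10·log₂(0.7716) = -0.0374
  (s,0): 0.09·log₂(2.2113) = 0.1030
  (s,1): 0.01·log₂(0.2331) = -0.0210
  (s,2): 0.01·log₂(0.3788) = -0.0140
  (t,0): 0.02·log₂(0.1544) = -0.0539
  (t,1): 0.20·log₂(1.4652) = 0.1102
  (t,2): 0.13·log₂(1.5476) = 0.0819
Sum = 0.227 bits.

0.227 bits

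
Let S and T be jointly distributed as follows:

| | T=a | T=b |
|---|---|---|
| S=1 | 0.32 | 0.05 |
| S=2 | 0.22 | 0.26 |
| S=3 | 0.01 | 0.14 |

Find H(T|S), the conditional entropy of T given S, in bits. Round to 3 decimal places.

0.742 bits

Chain rule: H(T|S) = H(S,T) − H(S).
Marginals: p(S) = (0.3700, 0.4800, 0.1500), p(T) = (0.5500, 0.4500).
H(S,T) = 2.1915 bits; H(S) = 1.4495 bits.
H(T|S) = 2.1915 − 1.4495 = 0.742 bits.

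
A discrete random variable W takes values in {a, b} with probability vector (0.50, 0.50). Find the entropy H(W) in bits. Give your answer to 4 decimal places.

H(W) = −Σ p·log₂ p.
  −(0.50)·log₂(0.50) = 0.50000
  −(0.50)·log₂(0.50) = 0.50000
Sum: 0.50000 + 0.50000 = 1.0000 bits.

1.0000 bits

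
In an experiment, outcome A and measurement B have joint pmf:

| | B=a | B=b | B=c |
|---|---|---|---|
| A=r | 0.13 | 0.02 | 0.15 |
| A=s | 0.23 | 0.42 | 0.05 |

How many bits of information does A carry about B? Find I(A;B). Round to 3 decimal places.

0.262 bits

Marginals: p(A) = (0.3000, 0.7000), p(B) = (0.3600, 0.4400, 0.2000).
I(A;B) = H(A) + H(B) − H(A,B).
H(A) = 0.8813, H(B) = 1.5161, H(A,B) = 2.1355.
I(A;B) = 0.8813 + 1.5161 − 2.1355 = 0.262 bits.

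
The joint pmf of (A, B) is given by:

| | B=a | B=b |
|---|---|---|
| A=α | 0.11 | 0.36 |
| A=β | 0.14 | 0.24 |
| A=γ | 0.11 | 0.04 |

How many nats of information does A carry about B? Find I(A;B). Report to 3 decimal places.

Marginals: p(A) = (0.4700, 0.3800, 0.1500), p(B) = (0.3600, 0.6400).
I(A;B) = Σ p(x,y)·ln[p(x,y)/(p(x)p(y))].
  (α,a): 0.11·ln(0.6501) = -0.0474
  (α,b): 0.36·ln(1.1968) = 0.0647
  (β,a): 0.14·ln(1.0234) = 0.0032
  (β,b): 0.24·ln(0.9868) = -0.0032
  (γ,a): 0.11·ln(2.0370) = 0.0783
  (γ,b): 0.04·ln(0.4167) = -0.0350
Sum = 0.061 nats.

0.061 nats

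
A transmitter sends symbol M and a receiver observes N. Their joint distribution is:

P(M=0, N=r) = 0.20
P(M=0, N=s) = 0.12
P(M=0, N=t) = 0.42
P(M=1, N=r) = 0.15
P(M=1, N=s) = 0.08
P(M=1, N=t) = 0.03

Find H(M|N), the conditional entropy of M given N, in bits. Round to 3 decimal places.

Marginals: p(M) = (0.7400, 0.2600), p(N) = (0.3500, 0.2000, 0.4500).
H(M|N) = Σ p(N) · H(M|N=·).
  N=r: p=0.3500, H(M|N=r) = 0.9852
  N=s: p=0.2000, H(M|N=s) = 0.9710
  N=t: p=0.4500, H(M|N=t) = 0.3534
Weighted sum = 0.698 bits.

0.698 bits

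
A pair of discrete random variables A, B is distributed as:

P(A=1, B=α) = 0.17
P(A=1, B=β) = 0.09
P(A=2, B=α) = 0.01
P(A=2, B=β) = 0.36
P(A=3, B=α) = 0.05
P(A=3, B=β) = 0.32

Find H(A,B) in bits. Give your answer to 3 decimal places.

2.086 bits

H(A,B) = −Σ p(x,y)·log₂ p(x,y) over all 6 cells.
  cell (1,α): −0.17·log₂0.17 = 0.4346
  cell (1,β): −0.09·log₂0.09 = 0.3127
  cell (2,α): −0.01·log₂0.01 = 0.0664
  cell (2,β): −0.36·log₂0.36 = 0.5306
  cell (3,α): −0.05·log₂0.05 = 0.2161
  cell (3,β): −0.32·log₂0.32 = 0.5260
Sum = 2.086 bits.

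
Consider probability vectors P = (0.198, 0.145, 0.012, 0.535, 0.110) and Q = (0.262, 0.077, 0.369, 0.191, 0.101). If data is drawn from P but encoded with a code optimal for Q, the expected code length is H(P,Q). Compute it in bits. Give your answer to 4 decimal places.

2.5778 bits

H(P,Q) = −Σ p·log₂ q.
  −0.198·log₂(0.262) = 0.38261
  −0.145·log₂(0.077) = 0.53635
  −0.012·log₂(0.369) = 0.01726
  −0.535·log₂(0.191) = 1.27777
  −0.110·log₂(0.101) = 0.36383
H(P,Q) = 2.5778 bits.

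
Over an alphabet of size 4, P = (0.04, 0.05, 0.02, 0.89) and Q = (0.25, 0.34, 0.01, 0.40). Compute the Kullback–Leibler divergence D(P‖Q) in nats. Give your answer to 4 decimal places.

0.5565 nats

D(P‖Q) = Σ p·ln(p/q).
  0.04·ln(0.04/0.25) = -0.07330
  0.05·ln(0.05/0.34) = -0.09585
  0.02·ln(0.02/0.01) = 0.01386
  0.89·ln(0.89/0.40) = 0.71178
D(P‖Q) = 0.5565 nats.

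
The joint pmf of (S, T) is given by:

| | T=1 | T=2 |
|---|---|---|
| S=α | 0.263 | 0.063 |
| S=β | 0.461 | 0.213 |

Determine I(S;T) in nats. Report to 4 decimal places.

0.0086 nats

Marginals: p(S) = (0.3260, 0.6740), p(T) = (0.7240, 0.2760).
I(S;T) = Σ p(x,y)·ln[p(x,y)/(p(x)p(y))].
  (α,1): 0.263·ln(1.1143) = 0.02846
  (α,2): 0.063·ln(0.7002) = -0.02245
  (β,1): 0.461·ln(0.9447) = -0.02622
  (β,2): 0.213·ln(1.1450) = 0.02884
Sum = 0.0086 nats.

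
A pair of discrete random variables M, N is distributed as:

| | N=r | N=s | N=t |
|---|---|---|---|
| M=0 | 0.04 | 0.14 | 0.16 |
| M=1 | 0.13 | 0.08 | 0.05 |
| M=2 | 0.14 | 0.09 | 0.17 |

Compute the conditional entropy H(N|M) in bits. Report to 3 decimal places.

1.477 bits

Marginals: p(M) = (0.3400, 0.2600, 0.4000), p(N) = (0.3100, 0.3100, 0.3800).
H(N|M) = Σ p(M) · H(N|M=·).
  M=0: p=0.3400, H(N|M=0) = 1.4021
  M=1: p=0.2600, H(N|M=1) = 1.4806
  M=2: p=0.4000, H(N|M=2) = 1.5389
Weighted sum = 1.477 bits.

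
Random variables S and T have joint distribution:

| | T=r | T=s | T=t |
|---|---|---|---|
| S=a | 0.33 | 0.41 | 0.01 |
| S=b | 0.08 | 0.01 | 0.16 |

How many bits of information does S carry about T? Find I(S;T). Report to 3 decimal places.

Marginals: p(S) = (0.7500, 0.2500), p(T) = (0.4100, 0.4200, 0.1700).
I(S;T) = H(S) + H(T) − H(S,T).
H(S) = 0.8113, H(T) = 1.4876, H(S,T) = 1.9026.
I(S;T) = 0.8113 + 1.4876 − 1.9026 = 0.396 bits.

0.396 bits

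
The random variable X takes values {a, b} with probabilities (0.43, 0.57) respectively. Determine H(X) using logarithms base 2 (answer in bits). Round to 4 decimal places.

H(X) = −Σ p·log₂ p.
  −(0.43)·log₂(0.43) = 0.52356
  −(0.57)·log₂(0.57) = 0.46225
Sum: 0.52356 + 0.46225 = 0.9858 bits.

0.9858 bits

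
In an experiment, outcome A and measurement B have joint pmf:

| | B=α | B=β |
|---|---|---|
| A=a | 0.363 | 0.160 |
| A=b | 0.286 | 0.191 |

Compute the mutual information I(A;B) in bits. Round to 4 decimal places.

Marginals: p(A) = (0.5230, 0.4770), p(B) = (0.6490, 0.3510).
I(A;B) = H(A) + H(B) − H(A,B).
H(A) = 0.9985, H(B) = 0.9350, H(A,B) = 1.9264.
I(A;B) = 0.9985 + 0.9350 − 1.9264 = 0.0071 bits.

0.0071 bits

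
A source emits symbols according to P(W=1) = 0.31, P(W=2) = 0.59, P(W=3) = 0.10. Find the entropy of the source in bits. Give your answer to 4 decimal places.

H(W) = −Σ p·log₂ p.
  −(0.31)·log₂(0.31) = 0.52379
  −(0.59)·log₂(0.59) = 0.44912
  −(0.10)·log₂(0.10) = 0.33219
Sum: 0.52379 + 0.44912 + 0.33219 = 1.3051 bits.

1.3051 bits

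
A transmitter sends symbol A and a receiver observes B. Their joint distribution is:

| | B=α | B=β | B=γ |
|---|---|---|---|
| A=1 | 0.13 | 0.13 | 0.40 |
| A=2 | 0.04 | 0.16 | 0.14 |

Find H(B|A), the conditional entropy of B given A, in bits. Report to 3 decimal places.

1.375 bits

Marginals: p(A) = (0.6600, 0.3400), p(B) = (0.1700, 0.2900, 0.5400).
H(B|A) = Σ p(A) · H(B|A=·).
  A=1: p=0.6600, H(B|A=1) = 1.3612
  A=2: p=0.3400, H(B|A=2) = 1.4021
Weighted sum = 1.375 bits.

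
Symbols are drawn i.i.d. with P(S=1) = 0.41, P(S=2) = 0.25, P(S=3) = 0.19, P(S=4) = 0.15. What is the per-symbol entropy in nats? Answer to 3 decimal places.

1.312 nats

H(S) = −Σ p·ln p.
  −(0.41)·ln(0.41) = 0.3656
  −(0.25)·ln(0.25) = 0.3466
  −(0.19)·ln(0.19) = 0.3155
  −(0.15)·ln(0.15) = 0.2846
Sum: 0.3656 + 0.3466 + 0.3155 + 0.2846 = 1.312 nats.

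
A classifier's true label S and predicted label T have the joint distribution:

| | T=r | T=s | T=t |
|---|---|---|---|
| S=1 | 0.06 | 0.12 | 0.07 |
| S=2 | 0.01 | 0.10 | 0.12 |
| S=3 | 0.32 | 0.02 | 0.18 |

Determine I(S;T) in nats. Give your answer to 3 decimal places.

Marginals: p(S) = (0.2500, 0.2300, 0.5200), p(T) = (0.3900, 0.2400, 0.3700).
I(S;T) = H(S) + H(T) − H(S,T).
H(S) = 1.0246, H(T) = 1.0776, H(S,T) = 1.8916.
I(S;T) = 1.0246 + 1.0776 − 1.8916 = 0.211 nats.

0.211 nats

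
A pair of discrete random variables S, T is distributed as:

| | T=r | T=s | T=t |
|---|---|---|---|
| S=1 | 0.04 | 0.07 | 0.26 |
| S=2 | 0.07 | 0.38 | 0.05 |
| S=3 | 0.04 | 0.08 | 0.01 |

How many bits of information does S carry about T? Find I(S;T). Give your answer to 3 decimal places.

0.317 bits

Marginals: p(S) = (0.3700, 0.5000, 0.1300), p(T) = (0.1500, 0.5300, 0.3200).
I(S;T) = Σ p(x,y)·log₂[p(x,y)/(p(x)p(y))].
  (1,r): 0.04·log₂(0.7207) = -0.0189
  (1,s): 0.07·log₂(0.3570) = -0.1040
  (1,t): 0.26·log₂(2.1959) = 0.2951
  (2,r): 0.07·log₂(0.9333) = -0.0070
  (2,s): 0.38·log₂(1.4340) = 0.1976
  (2,t): 0.05·log₂(0.3125) = -0.0839
  (3,r): 0.04·log₂(2.0513) = 0.0415
  (3,s): 0.08·log₂(1.1611) = 0.0172
  (3,t): 0.01·log₂(0.2404) = -0.0206
Sum = 0.317 bits.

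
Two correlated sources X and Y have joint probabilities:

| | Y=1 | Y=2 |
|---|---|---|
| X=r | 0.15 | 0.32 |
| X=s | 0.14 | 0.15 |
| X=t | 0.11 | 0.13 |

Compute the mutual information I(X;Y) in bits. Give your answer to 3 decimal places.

0.018 bits

Marginals: p(X) = (0.4700, 0.2900, 0.2400), p(Y) = (0.4000, 0.6000).
I(X;Y) = H(X) + H(Y) − H(X,Y).
H(X) = 1.5240, H(Y) = 0.9710, H(X,Y) = 2.4772.
I(X;Y) = 1.5240 + 0.9710 − 2.4772 = 0.018 bits.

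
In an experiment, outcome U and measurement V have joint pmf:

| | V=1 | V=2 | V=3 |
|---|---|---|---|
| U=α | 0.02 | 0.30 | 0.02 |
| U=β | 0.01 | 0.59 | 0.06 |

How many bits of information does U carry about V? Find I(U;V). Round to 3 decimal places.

0.012 bits

Marginals: p(U) = (0.3400, 0.6600), p(V) = (0.0300, 0.8900, 0.0800).
I(U;V) = Σ p(x,y)·log₂[p(x,y)/(p(x)p(y))].
  (α,1): 0.02·log₂(1.9608) = 0.0194
  (α,2): 0.30·log₂(0.9914) = -0.0037
  (α,3): 0.02·log₂(0.7353) = -0.0089
  (β,1): 0.01·log₂(0.5051) = -0.0099
  (β,2): 0.59·log₂(1.0044) = 0.0038
  (β,3): 0.06·log₂(1.1364) = 0.0111
Sum = 0.012 bits.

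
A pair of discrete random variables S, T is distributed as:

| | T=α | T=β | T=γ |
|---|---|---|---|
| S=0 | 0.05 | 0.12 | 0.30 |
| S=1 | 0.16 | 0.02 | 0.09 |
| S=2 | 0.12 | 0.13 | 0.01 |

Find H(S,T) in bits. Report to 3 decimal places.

2.769 bits

H(S,T) = −Σ p(x,y)·log₂ p(x,y) over all 9 cells.
  cell (0,α): −0.05·log₂0.05 = 0.2161
  cell (0,β): −0.12·log₂0.12 = 0.3671
  cell (0,γ): −0.30·log₂0.30 = 0.5211
  cell (1,α): −0.16·log₂0.16 = 0.4230
  cell (1,β): −0.02·log₂0.02 = 0.1129
  cell (1,γ): −0.09·log₂0.09 = 0.3127
  cell (2,α): −0.12·log₂0.12 = 0.3671
  cell (2,β): −0.13·log₂0.13 = 0.3826
  cell (2,γ): −0.01·log₂0.01 = 0.0664
Sum = 2.769 bits.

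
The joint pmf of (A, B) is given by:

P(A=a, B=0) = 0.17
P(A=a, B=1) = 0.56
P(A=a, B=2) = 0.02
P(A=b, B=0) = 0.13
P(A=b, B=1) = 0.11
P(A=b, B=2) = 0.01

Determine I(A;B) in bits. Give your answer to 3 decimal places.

Marginals: p(A) = (0.7500, 0.2500), p(B) = (0.3000, 0.6700, 0.0300).
I(A;B) = H(A) + H(B) − H(A,B).
H(A) = 0.8113, H(B) = 1.0600, H(A,B) = 1.8153.
I(A;B) = 0.8113 + 1.0600 − 1.8153 = 0.056 bits.

0.056 bits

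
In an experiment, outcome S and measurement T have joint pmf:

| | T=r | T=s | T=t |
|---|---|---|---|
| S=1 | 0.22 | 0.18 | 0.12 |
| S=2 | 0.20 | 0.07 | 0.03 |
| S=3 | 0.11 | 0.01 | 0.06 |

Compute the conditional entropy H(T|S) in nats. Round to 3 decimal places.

Marginals: p(S) = (0.5200, 0.3000, 0.1800), p(T) = (0.5300, 0.2600, 0.2100).
H(T|S) = Σ p(S) · H(T|S=·).
  S=1: p=0.5200, H(T|S=1) = 1.0695
  S=2: p=0.3000, H(T|S=2) = 0.8401
  S=3: p=0.1800, H(T|S=3) = 0.8277
Weighted sum = 0.957 nats.

0.957 nats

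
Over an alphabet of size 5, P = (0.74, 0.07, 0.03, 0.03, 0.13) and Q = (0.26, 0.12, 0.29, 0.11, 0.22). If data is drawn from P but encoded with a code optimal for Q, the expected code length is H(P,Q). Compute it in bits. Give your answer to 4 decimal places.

H(P,Q) = −Σ p·log₂ q.
  −0.74·log₂(0.26) = 1.43813
  −0.07·log₂(0.12) = 0.21412
  −0.03·log₂(0.29) = 0.05358
  −0.03·log₂(0.11) = 0.09553
  −0.13·log₂(0.22) = 0.28398
H(P,Q) = 2.0853 bits.

2.0853 bits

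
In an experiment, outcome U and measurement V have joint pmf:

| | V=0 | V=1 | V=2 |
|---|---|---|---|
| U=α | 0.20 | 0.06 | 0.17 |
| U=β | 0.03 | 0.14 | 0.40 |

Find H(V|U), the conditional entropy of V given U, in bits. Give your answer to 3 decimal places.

Chain rule: H(V|U) = H(U,V) − H(U).
Marginals: p(U) = (0.4300, 0.5700), p(V) = (0.2300, 0.2000, 0.5700).
H(U,V) = 2.2202 bits; H(U) = 0.9858 bits.
H(V|U) = 2.2202 − 0.9858 = 1.234 bits.

1.234 bits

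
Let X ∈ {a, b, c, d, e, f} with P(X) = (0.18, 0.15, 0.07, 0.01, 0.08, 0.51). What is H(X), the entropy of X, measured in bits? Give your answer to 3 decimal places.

1.978 bits

H(X) = −Σ p·log₂ p.
  −(0.18)·log₂(0.18) = 0.4453
  −(0.15)·log₂(0.15) = 0.4105
  −(0.07)·log₂(0.07) = 0.2686
  −(0.01)·log₂(0.01) = 0.0664
  −(0.08)·log₂(0.08) = 0.2915
  −(0.51)·log₂(0.51) = 0.4954
Sum: 0.4453 + 0.4105 + 0.2686 + 0.0664 + 0.2915 + 0.4954 = 1.978 bits.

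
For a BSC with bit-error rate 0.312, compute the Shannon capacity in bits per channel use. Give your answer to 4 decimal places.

Binary symmetric channel: C = 1 − h₂(ε) where h₂ is the binary entropy function.
h₂(0.312) = −0.312·log₂0.312 − 0.688·log₂0.688 = 0.8955.
C = 1 − 0.8955 = 0.1045 bits per channel use.

0.1045 bits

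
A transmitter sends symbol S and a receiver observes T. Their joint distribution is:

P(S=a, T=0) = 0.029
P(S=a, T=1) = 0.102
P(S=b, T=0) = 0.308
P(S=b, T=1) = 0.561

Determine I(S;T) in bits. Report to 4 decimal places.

0.0069 bits

Marginals: p(S) = (0.1310, 0.8690), p(T) = (0.3370, 0.6630).
I(S;T) = Σ p(x,y)·log₂[p(x,y)/(p(x)p(y))].
  (a,0): 0.029·log₂(0.6569) = -0.01758
  (a,1): 0.102·log₂(1.1744) = 0.02366
  (b,0): 0.308·log₂(1.0517) = 0.02241
  (b,1): 0.561·log₂(0.9737) = -0.02156
Sum = 0.0069 bits.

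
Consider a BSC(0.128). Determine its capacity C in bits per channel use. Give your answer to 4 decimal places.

Binary symmetric channel: C = 1 − h₂(ε) where h₂ is the binary entropy function.
h₂(0.128) = −0.128·log₂0.128 − 0.872·log₂0.872 = 0.5519.
C = 1 − 0.5519 = 0.4481 bits per channel use.

0.4481 bits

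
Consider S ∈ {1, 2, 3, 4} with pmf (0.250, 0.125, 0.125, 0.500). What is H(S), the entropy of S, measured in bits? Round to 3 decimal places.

H(S) = −Σ p·log₂ p.
  −(0.250)·log₂(0.250) = 0.5000
  −(0.125)·log₂(0.125) = 0.3750
  −(0.125)·log₂(0.125) = 0.3750
  −(0.500)·log₂(0.500) = 0.5000
Sum: 0.5000 + 0.3750 + 0.3750 + 0.5000 = 1.750 bits.

1.750 bits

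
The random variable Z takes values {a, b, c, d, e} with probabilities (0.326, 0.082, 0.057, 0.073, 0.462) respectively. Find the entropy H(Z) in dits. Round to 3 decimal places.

0.557 dits

H(Z) = −Σ p·log₁₀ p.
  −(0.326)·log₁₀(0.326) = 0.1587
  −(0.082)·log₁₀(0.082) = 0.0891
  −(0.057)·log₁₀(0.057) = 0.0709
  −(0.073)·log₁₀(0.073) = 0.0830
  −(0.462)·log₁₀(0.462) = 0.1549
Sum: 0.1587 + 0.0891 + 0.0709 + 0.0830 + 0.1549 = 0.557 dits.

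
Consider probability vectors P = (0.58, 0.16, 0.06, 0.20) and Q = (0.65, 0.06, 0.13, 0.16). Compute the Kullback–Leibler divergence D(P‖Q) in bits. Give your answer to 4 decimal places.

0.1285 bits

D(P‖Q) = Σ p·log₂(p/q).
  0.58·log₂(0.58/0.65) = -0.09534
  0.16·log₂(0.16/0.06) = 0.22641
  0.06·log₂(0.06/0.13) = -0.06693
  0.20·log₂(0.20/0.16) = 0.06439
D(P‖Q) = 0.1285 bits.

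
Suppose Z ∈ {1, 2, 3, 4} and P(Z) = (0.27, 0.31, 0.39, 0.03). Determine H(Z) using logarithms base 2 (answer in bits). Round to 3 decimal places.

1.715 bits

H(Z) = −Σ p·log₂ p.
  −(0.27)·log₂(0.27) = 0.5100
  −(0.31)·log₂(0.31) = 0.5238
  −(0.39)·log₂(0.39) = 0.5298
  −(0.03)·log₂(0.03) = 0.1518
Sum: 0.5100 + 0.5238 + 0.5298 + 0.1518 = 1.715 bits.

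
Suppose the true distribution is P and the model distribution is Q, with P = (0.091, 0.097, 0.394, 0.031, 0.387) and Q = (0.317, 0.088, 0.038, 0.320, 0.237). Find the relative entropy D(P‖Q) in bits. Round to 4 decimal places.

D(P‖Q) = Σ p·log₂(p/q).
  0.091·log₂(0.091/0.317) = -0.16385
  0.097·log₂(0.097/0.088) = 0.01363
  0.394·log₂(0.394/0.038) = 1.32940
  0.031·log₂(0.031/0.320) = -0.10440
  0.387·log₂(0.387/0.237) = 0.27378
D(P‖Q) = 1.3486 bits.

1.3486 bits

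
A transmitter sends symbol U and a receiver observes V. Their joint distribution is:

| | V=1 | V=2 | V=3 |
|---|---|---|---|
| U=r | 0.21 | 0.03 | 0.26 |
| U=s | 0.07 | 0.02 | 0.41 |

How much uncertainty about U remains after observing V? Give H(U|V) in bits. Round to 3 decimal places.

0.921 bits

Marginals: p(U) = (0.5000, 0.5000), p(V) = (0.2800, 0.0500, 0.6700).
H(U|V) = Σ p(V) · H(U|V=·).
  V=1: p=0.2800, H(U|V=1) = 0.8113
  V=2: p=0.0500, H(U|V=2) = 0.9710
  V=3: p=0.6700, H(U|V=3) = 0.9635
Weighted sum = 0.921 bits.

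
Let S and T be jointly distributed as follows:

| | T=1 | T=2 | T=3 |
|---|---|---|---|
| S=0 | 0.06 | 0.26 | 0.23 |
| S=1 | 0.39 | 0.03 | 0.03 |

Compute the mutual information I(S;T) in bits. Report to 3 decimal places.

Marginals: p(S) = (0.5500, 0.4500), p(T) = (0.4500, 0.2900, 0.2600).
I(S;T) = H(S) + H(T) − H(S,T).
H(S) = 0.9928, H(T) = 1.5416, H(S,T) = 2.0698.
I(S;T) = 0.9928 + 1.5416 − 2.0698 = 0.465 bits.

0.465 bits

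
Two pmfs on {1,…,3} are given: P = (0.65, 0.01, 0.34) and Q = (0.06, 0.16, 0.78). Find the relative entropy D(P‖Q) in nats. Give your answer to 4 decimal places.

1.2387 nats

D(P‖Q) = Σ p·ln(p/q).
  0.65·ln(0.65/0.06) = 1.54871
  0.01·ln(0.01/0.16) = -0.02773
  0.34·ln(0.34/0.78) = -0.28232
D(P‖Q) = 1.2387 nats.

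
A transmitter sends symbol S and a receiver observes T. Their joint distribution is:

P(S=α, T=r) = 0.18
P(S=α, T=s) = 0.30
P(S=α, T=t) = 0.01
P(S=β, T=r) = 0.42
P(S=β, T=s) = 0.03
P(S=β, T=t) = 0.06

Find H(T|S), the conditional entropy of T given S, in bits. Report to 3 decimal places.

0.954 bits

Chain rule: H(T|S) = H(S,T) − H(S).
Marginals: p(S) = (0.4900, 0.5100), p(T) = (0.6000, 0.3300, 0.0700).
H(S,T) = 1.9538 bits; H(S) = 0.9997 bits.
H(T|S) = 1.9538 − 0.9997 = 0.954 bits.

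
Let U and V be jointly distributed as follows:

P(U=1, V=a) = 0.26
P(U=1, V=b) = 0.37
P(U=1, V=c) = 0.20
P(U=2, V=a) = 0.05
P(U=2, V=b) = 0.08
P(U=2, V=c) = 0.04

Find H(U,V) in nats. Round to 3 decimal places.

H(U,V) = −Σ p(x,y)·ln p(x,y) over all 6 cells.
  cell (1,a): −0.26·ln0.26 = 0.3502
  cell (1,b): −0.37·ln0.37 = 0.3679
  cell (1,c): −0.20·ln0.20 = 0.3219
  cell (2,a): −0.05·ln0.05 = 0.1498
  cell (2,b): −0.08·ln0.08 = 0.2021
  cell (2,c): −0.04·ln0.04 = 0.1288
Sum = 1.521 nats.

1.521 nats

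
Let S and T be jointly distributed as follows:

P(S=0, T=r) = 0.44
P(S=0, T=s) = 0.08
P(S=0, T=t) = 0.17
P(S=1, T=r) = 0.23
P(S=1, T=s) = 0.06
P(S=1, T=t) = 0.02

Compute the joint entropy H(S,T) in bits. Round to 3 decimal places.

H(S,T) = −Σ p(x,y)·log₂ p(x,y) over all 6 cells.
  cell (0,r): −0.44·log₂0.44 = 0.5211
  cell (0,s): −0.08·log₂0.08 = 0.2915
  cell (0,t): −0.17·log₂0.17 = 0.4346
  cell (1,r): −0.23·log₂0.23 = 0.4877
  cell (1,s): −0.06·log₂0.06 = 0.2435
  cell (1,t): −0.02·log₂0.02 = 0.1129
Sum = 2.091 bits.

2.091 bits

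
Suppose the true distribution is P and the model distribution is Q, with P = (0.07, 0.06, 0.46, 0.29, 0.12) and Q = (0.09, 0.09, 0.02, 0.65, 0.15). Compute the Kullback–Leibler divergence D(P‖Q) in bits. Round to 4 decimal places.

1.6441 bits

D(P‖Q) = Σ p·log₂(p/q).
  0.07·log₂(0.07/0.09) = -0.02538
  0.06·log₂(0.06/0.09) = -0.03510
  0.46·log₂(0.46/0.02) = 2.08084
  0.29·log₂(0.29/0.65) = -0.33767
  0.12·log₂(0.12/0.15) = -0.03863
D(P‖Q) = 1.6441 bits.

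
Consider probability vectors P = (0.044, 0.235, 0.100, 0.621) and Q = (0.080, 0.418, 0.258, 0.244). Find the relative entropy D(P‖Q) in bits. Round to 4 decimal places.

0.4670 bits

D(P‖Q) = Σ p·log₂(p/q).
  0.044·log₂(0.044/0.080) = -0.03795
  0.235·log₂(0.235/0.418) = -0.19525
  0.100·log₂(0.100/0.258) = -0.13674
  0.621·log₂(0.621/0.244) = 0.83693
D(P‖Q) = 0.4670 bits.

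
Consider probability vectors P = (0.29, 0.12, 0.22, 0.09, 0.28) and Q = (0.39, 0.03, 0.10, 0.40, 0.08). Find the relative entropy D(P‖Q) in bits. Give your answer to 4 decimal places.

0.6787 bits

D(P‖Q) = Σ p·log₂(p/q).
  0.29·log₂(0.29/0.39) = -0.12395
  0.12·log₂(0.12/0.03) = 0.24000
  0.22·log₂(0.22/0.10) = 0.25025
  0.09·log₂(0.09/0.40) = -0.19368
  0.28·log₂(0.28/0.08) = 0.50606
D(P‖Q) = 0.6787 bits.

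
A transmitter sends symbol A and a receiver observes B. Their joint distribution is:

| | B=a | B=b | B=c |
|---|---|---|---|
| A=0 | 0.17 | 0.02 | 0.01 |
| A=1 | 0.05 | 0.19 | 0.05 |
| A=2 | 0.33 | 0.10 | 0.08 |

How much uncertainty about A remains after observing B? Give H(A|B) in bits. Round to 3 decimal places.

Marginals: p(A) = (0.2000, 0.2900, 0.5100), p(B) = (0.5500, 0.3100, 0.1400).
H(A|B) = Σ p(B) · H(A|B=·).
  B=a: p=0.5500, H(A|B=a) = 1.2802
  B=b: p=0.3100, H(A|B=b) = 1.2145
  B=c: p=0.1400, H(A|B=c) = 1.2638
Weighted sum = 1.258 bits.

1.258 bits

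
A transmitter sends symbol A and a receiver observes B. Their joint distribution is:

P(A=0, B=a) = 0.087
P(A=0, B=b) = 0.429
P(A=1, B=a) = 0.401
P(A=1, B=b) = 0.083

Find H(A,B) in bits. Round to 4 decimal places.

H(A,B) = −Σ p(x,y)·log₂ p(x,y) over all 4 cells.
  cell (0,a): −0.087·log₂0.087 = 0.30649
  cell (0,b): −0.429·log₂0.429 = 0.52379
  cell (1,a): −0.401·log₂0.401 = 0.52865
  cell (1,b): −0.083·log₂0.083 = 0.29803
Sum = 1.6570 bits.

1.6570 bits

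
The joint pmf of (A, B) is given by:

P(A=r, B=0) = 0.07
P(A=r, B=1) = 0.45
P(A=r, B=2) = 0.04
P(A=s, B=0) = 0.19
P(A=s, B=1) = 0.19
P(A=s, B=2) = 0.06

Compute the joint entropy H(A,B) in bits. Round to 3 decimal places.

H(A,B) = −Σ p(x,y)·log₂ p(x,y) over all 6 cells.
  cell (r,0): −0.07·log₂0.07 = 0.2686
  cell (r,1): −0.45·log₂0.45 = 0.5184
  cell (r,2): −0.04·log₂0.04 = 0.1858
  cell (s,0): −0.19·log₂0.19 = 0.4552
  cell (s,1): −0.19·log₂0.19 = 0.4552
  cell (s,2): −0.06·log₂0.06 = 0.2435
Sum = 2.127 bits.

2.127 bits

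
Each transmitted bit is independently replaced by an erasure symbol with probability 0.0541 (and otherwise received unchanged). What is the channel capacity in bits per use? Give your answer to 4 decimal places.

Binary erasure channel: capacity C = 1 − ε.
C = 1 − 0.0541 = 0.9459 bits per channel use.

0.9459 bits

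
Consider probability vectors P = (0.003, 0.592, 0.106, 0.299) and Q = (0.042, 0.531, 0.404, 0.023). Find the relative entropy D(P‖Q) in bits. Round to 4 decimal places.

0.9833 bits

D(P‖Q) = Σ p·log₂(p/q).
  0.003·log₂(0.003/0.042) = -0.01142
  0.592·log₂(0.592/0.531) = 0.09288
  0.106·log₂(0.106/0.404) = -0.20461
  0.299·log₂(0.299/0.023) = 1.10643
D(P‖Q) = 0.9833 bits.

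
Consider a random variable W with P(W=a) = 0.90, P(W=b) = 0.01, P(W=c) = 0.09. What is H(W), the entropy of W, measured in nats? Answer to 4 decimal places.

0.3576 nats

H(W) = −Σ p·ln p.
  −(0.90)·ln(0.90) = 0.09482
  −(0.01)·ln(0.01) = 0.04605
  −(0.09)·ln(0.09) = 0.21672
Sum: 0.09482 + 0.04605 + 0.21672 = 0.3576 nats.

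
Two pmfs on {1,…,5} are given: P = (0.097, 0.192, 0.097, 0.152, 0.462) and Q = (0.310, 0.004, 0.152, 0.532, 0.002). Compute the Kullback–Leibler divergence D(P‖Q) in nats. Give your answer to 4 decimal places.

D(P‖Q) = Σ p·ln(p/q).
  0.097·ln(0.097/0.310) = -0.11270
  0.192·ln(0.192/0.004) = 0.74327
  0.097·ln(0.097/0.152) = -0.04357
  0.152·ln(0.152/0.532) = -0.19042
  0.462·ln(0.462/0.002) = 2.51440
D(P‖Q) = 2.9110 nats.

2.9110 nats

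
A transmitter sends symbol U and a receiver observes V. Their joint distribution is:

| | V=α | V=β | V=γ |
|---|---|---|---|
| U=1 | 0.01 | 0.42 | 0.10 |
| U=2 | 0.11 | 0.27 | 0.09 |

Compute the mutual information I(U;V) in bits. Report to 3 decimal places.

0.092 bits

Marginals: p(U) = (0.5300, 0.4700), p(V) = (0.1200, 0.6900, 0.1900).
I(U;V) = Σ p(x,y)·log₂[p(x,y)/(p(x)p(y))].
  (1,α): 0.01·log₂(0.1572) = -0.0267
  (1,β): 0.42·log₂(1.1485) = 0.0839
  (1,γ): 0.10·log₂(0.9930) = -0.0010
  (2,α): 0.11·log₂(1.9504) = 0.1060
  (2,β): 0.27·log₂(0.8326) = -0.0714
  (2,γ): 0.09·log₂(1.0078) = 0.0010
Sum = 0.092 bits.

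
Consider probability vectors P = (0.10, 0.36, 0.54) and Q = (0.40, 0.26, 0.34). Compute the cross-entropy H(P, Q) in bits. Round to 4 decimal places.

H(P,Q) = −Σ p·log₂ q.
  −0.10·log₂(0.40) = 0.13219
  −0.36·log₂(0.26) = 0.69963
  −0.54·log₂(0.34) = 0.84045
H(P,Q) = 1.6723 bits.

1.6723 bits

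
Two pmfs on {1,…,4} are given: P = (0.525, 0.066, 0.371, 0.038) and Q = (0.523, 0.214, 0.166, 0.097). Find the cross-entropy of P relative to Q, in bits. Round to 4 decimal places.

H(P,Q) = −Σ p·log₂ q.
  −0.525·log₂(0.523) = 0.49094
  −0.066·log₂(0.214) = 0.14680
  −0.371·log₂(0.166) = 0.96117
  −0.038·log₂(0.097) = 0.12790
H(P,Q) = 1.7268 bits.

1.7268 bits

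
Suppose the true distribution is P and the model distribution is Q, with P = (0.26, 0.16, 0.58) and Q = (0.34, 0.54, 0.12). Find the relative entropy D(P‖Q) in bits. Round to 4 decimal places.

0.9369 bits

D(P‖Q) = Σ p·log₂(p/q).
  0.26·log₂(0.26/0.34) = -0.10063
  0.16·log₂(0.16/0.54) = -0.28078
  0.58·log₂(0.58/0.12) = 1.31835
D(P‖Q) = 0.9369 bits.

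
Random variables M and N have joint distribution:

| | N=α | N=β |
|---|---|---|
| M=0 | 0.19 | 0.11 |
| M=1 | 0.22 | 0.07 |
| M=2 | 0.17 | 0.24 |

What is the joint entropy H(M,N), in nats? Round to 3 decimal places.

1.721 nats

H(M,N) = −Σ p(x,y)·ln p(x,y) over all 6 cells.
  cell (0,α): −0.19·ln0.19 = 0.3155
  cell (0,β): −0.11·ln0.11 = 0.2428
  cell (1,α): −0.22·ln0.22 = 0.3331
  cell (1,β): −0.07·ln0.07 = 0.1861
  cell (2,α): −0.17·ln0.17 = 0.3012
  cell (2,β): −0.24·ln0.24 = 0.3425
Sum = 1.721 nats.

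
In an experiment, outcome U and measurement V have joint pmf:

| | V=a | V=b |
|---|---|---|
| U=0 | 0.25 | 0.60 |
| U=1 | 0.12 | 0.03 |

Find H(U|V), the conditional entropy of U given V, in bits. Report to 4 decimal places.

Chain rule: H(U|V) = H(U,V) − H(V).
Marginals: p(U) = (0.8500, 0.1500), p(V) = (0.3700, 0.6300).
H(U,V) = 1.4610 bits; H(V) = 0.9507 bits.
H(U|V) = 1.4610 − 0.9507 = 0.5103 bits.

0.5103 bits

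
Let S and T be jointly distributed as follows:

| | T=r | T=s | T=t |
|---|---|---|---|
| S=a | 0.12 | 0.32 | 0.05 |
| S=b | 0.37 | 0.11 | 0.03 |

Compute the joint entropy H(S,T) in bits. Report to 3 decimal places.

2.142 bits

H(S,T) = −Σ p(x,y)·log₂ p(x,y) over all 6 cells.
  cell (a,r): −0.12·log₂0.12 = 0.3671
  cell (a,s): −0.32·log₂0.32 = 0.5260
  cell (a,t): −0.05·log₂0.05 = 0.2161
  cell (b,r): −0.37·log₂0.37 = 0.5307
  cell (b,s): −0.11·log₂0.11 = 0.3503
  cell (b,t): −0.03·log₂0.03 = 0.1518
Sum = 2.142 bits.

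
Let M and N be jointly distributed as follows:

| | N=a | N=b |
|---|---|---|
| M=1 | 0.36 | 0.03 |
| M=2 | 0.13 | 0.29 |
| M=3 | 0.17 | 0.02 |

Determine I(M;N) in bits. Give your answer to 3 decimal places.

Marginals: p(M) = (0.3900, 0.4200, 0.1900), p(N) = (0.6600, 0.3400).
I(M;N) = Σ p(x,y)·log₂[p(x,y)/(p(x)p(y))].
  (1,a): 0.36·log₂(1.3986) = 0.1742
  (1,b): 0.03·log₂(0.2262) = -0.0643
  (2,a): 0.13·log₂(0.4690) = -0.1420
  (2,b): 0.29·log₂(2.0308) = 0.2964
  (3,a): 0.17·log₂(1.3557) = 0.0746
  (3,b): 0.02·log₂(0.3096) = -0.0338
Sum = 0.305 bits.

0.305 bits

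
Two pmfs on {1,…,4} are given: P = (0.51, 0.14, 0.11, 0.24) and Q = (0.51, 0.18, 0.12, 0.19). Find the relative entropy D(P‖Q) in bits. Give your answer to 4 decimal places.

D(P‖Q) = Σ p·log₂(p/q).
  0.51·log₂(0.51/0.51) = 0.00000
  0.14·log₂(0.14/0.18) = -0.05076
  0.11·log₂(0.11/0.12) = -0.01381
  0.24·log₂(0.24/0.19) = 0.08089
D(P‖Q) = 0.0163 bits.

0.0163 bits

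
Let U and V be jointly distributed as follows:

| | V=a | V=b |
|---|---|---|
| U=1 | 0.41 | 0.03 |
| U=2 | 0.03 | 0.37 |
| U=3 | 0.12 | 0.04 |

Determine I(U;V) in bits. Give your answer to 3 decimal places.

Marginals: p(U) = (0.4400, 0.4000, 0.1600), p(V) = (0.5600, 0.4400).
I(U;V) = Σ p(x,y)·log₂[p(x,y)/(p(x)p(y))].
  (1,a): 0.41·log₂(1.6640) = 0.3012
  (1,b): 0.03·log₂(0.1550) = -0.0807
  (2,a): 0.03·log₂(0.1339) = -0.0870
  (2,b): 0.37·log₂(2.1023) = 0.3966
  (3,a): 0.12·log₂(1.3393) = 0.0506
  (3,b): 0.04·log₂(0.5682) = -0.0326
Sum = 0.548 bits.

0.548 bits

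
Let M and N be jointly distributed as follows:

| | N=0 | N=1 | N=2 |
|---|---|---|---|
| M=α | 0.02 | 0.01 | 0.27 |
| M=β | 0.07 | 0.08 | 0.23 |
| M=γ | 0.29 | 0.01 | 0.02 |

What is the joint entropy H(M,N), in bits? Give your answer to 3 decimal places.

H(M,N) = −Σ p(x,y)·log₂ p(x,y) over all 9 cells.
  cell (α,0): −0.02·log₂0.02 = 0.1129
  cell (α,1): −0.01·log₂0.01 = 0.0664
  cell (α,2): −0.27·log₂0.27 = 0.5100
  cell (β,0): −0.07·log₂0.07 = 0.2686
  cell (β,1): −0.08·log₂0.08 = 0.2915
  cell (β,2): −0.23·log₂0.23 = 0.4877
  cell (γ,0): −0.29·log₂0.29 = 0.5179
  cell (γ,1): −0.01·log₂0.01 = 0.0664
  cell (γ,2): −0.02·log₂0.02 = 0.1129
Sum = 2.434 bits.

2.434 bits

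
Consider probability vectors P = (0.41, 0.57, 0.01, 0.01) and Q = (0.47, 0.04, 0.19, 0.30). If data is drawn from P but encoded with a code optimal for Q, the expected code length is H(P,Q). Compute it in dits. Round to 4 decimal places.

H(P,Q) = −Σ p·log₁₀ q.
  −0.41·log₁₀(0.47) = 0.13444
  −0.57·log₁₀(0.04) = 0.79683
  −0.01·log₁₀(0.19) = 0.00721
  −0.01·log₁₀(0.30) = 0.00523
H(P,Q) = 0.9437 dits.

0.9437 dits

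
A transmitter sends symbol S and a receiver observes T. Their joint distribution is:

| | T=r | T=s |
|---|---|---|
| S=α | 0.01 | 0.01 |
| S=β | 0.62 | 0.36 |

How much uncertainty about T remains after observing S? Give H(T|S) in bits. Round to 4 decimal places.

0.9496 bits

Marginals: p(S) = (0.0200, 0.9800), p(T) = (0.6300, 0.3700).
H(T|S) = Σ p(S) · H(T|S=·).
  S=α: p=0.0200, H(T|S=α) = 1.0000
  S=β: p=0.9800, H(T|S=β) = 0.9486
Weighted sum = 0.9496 bits.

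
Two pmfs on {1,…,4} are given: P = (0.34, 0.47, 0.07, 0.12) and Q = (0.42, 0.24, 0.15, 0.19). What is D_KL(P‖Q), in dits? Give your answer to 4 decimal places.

D(P‖Q) = Σ p·log₁₀(p/q).
  0.34·log₁₀(0.34/0.42) = -0.03120
  0.47·log₁₀(0.47/0.24) = 0.13719
  0.07·log₁₀(0.07/0.15) = -0.02317
  0.12·log₁₀(0.12/0.19) = -0.02395
D(P‖Q) = 0.0589 dits.

0.0589 dits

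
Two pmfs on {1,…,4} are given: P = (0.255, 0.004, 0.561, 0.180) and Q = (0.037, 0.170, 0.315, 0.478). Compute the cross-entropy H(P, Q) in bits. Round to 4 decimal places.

2.3497 bits

H(P,Q) = −Σ p·log₂ q.
  −0.255·log₂(0.037) = 1.21286
  −0.004·log₂(0.170) = 0.01023
  −0.561·log₂(0.315) = 0.93495
  −0.180·log₂(0.478) = 0.19169
H(P,Q) = 2.3497 bits.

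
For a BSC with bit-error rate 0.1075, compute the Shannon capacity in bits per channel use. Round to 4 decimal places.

0.5077 bits

Binary symmetric channel: C = 1 − h₂(ε) where h₂ is the binary entropy function.
h₂(0.1075) = −0.1075·log₂0.1075 − 0.8925·log₂0.8925 = 0.4923.
C = 1 − 0.4923 = 0.5077 bits per channel use.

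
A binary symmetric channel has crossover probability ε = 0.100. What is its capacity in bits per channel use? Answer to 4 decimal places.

Binary symmetric channel: C = 1 − h₂(ε) where h₂ is the binary entropy function.
h₂(0.100) = −0.100·log₂0.100 − 0.900·log₂0.900 = 0.4690.
C = 1 − 0.4690 = 0.5310 bits per channel use.

0.5310 bits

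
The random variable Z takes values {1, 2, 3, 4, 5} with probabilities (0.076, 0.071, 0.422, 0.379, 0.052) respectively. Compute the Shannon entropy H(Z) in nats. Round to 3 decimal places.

H(Z) = −Σ p·ln p.
  −(0.076)·ln(0.076) = 0.1959
  −(0.071)·ln(0.071) = 0.1878
  −(0.422)·ln(0.422) = 0.3641
  −(0.379)·ln(0.379) = 0.3677
  −(0.052)·ln(0.052) = 0.1537
Sum: 0.1959 + 0.1878 + 0.3641 + 0.3677 + 0.1537 = 1.269 nats.

1.269 nats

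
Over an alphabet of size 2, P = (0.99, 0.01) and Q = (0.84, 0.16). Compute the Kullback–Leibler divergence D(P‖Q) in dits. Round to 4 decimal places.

D(P‖Q) = Σ p·log₁₀(p/q).
  0.99·log₁₀(0.99/0.84) = 0.07064
  0.01·log₁₀(0.01/0.16) = -0.01204
D(P‖Q) = 0.0586 dits.

0.0586 dits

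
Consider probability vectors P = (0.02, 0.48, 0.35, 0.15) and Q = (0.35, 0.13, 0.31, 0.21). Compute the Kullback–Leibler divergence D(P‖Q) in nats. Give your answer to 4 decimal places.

0.5618 nats

D(P‖Q) = Σ p·ln(p/q).
  0.02·ln(0.02/0.35) = -0.05724
  0.48·ln(0.48/0.13) = 0.62700
  0.35·ln(0.35/0.31) = 0.04248
  0.15·ln(0.15/0.21) = -0.05047
D(P‖Q) = 0.5618 nats.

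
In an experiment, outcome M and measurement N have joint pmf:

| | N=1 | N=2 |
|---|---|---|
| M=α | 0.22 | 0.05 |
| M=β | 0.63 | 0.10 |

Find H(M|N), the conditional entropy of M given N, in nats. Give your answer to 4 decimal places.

0.5815 nats

Marginals: p(M) = (0.2700, 0.7300), p(N) = (0.8500, 0.1500).
H(M|N) = Σ p(N) · H(M|N=·).
  N=1: p=0.8500, H(M|N=1) = 0.5718
  N=2: p=0.1500, H(M|N=2) = 0.6365
Weighted sum = 0.5815 nats.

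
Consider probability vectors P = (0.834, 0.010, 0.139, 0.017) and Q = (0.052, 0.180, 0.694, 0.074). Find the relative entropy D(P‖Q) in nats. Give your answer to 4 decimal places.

D(P‖Q) = Σ p·ln(p/q).
  0.834·ln(0.834/0.052) = 2.31434
  0.010·ln(0.010/0.180) = -0.02890
  0.139·ln(0.139/0.694) = -0.22351
  0.017·ln(0.017/0.074) = -0.02500
D(P‖Q) = 2.0369 nats.

2.0369 nats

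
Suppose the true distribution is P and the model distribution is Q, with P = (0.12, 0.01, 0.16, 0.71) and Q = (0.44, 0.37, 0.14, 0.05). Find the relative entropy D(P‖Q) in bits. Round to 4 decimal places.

D(P‖Q) = Σ p·log₂(p/q).
  0.12·log₂(0.12/0.44) = -0.22494
  0.01·log₂(0.01/0.37) = -0.05209
  0.16·log₂(0.16/0.14) = 0.03082
  0.71·log₂(0.71/0.05) = 2.71775
D(P‖Q) = 2.4715 bits.

2.4715 bits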